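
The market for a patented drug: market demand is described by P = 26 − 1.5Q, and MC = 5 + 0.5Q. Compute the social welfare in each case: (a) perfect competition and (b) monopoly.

Under competition P = MC: 26 − 1.5Q = 5 + 0.5Q ⇒ Q = 10.5, P = 10.25.
CS = ½·(26 − 10.25)·10.5 = 1323/16; PS = (10.25·10.5 − 5·10.5 − ½·0.5·10.5²) = 441/16; TS = 110.25.
A monopolist chooses Q where MR = MC. MR = 26 − 3Q; setting this equal to 5 + 0.5Q gives Q = 6 and P = 17.
CS = ½·(26 − 17)·6 = 27; PS = (17·6 − 5·6 − ½·0.5·6²) = 63; TS = 90.

Competition: TS = 110.25; Monopoly: TS = 90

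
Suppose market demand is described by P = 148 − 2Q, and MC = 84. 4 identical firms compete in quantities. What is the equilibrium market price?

Cournot with 4 identical firms: the symmetric best-response condition is 148 − 10q = 84. Each firm produces q = 6.4, total output Q = 25.6, price P = 96.8.

P = 96.8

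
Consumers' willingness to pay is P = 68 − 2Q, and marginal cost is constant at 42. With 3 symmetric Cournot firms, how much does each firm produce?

q_i = 3.25

With 3 symmetric Cournot firms, each firm's FOC gives 68 − 8q = 42, so q = 3.25, Q = 3·3.25 = 9.75, and P = 48.5.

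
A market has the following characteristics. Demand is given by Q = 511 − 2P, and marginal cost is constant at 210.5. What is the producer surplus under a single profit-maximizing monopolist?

PS = 1012.5

Inverting demand: P = 255.5 − 0.5Q.
Monopoly sets MR = MC: 255.5 − Q = 210.5 ⇒ Q = 45, P = 255.5 − 0.5·45 = 233.
PS = (233 − 210.5)·45 = 1012.5.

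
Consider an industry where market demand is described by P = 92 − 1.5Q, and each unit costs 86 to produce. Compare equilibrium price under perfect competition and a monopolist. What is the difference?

Equilibrium price rises by 3

Competitive firms price at marginal cost: P = 86, giving Q = 4.
A monopolist chooses Q where MR = MC. MR = 92 − 3Q; setting this equal to 86 gives Q = 2 and P = 89.
Change in equilibrium price: 89 − 86 = 3.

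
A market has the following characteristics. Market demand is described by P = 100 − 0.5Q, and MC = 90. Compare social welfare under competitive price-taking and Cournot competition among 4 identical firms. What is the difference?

Perfect competition: P = MC = 90, so 100 − 0.5Q = 90 and Q = 20.
CS = ½·(100 − 90)·20 = 100; PS = (90 − 90)·20 = 0; TS = 100.
In a 4-firm Cournot equilibrium, symmetry and the first-order condition give q = (100 − 90)/(2.5) = 4. So Q = 16 and P = 92.
CS = ½·(100 − 92)·16 = 64; PS = (92 − 90)·16 = 32; TS = 96.
Change in social welfare: 96 − 100 = −4.

Social welfare falls by 4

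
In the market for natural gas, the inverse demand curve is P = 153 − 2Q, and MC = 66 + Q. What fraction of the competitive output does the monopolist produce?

Q_m/Q_c = 0.6

Monopoly sets MR = MC: 153 − 4Q = 66 + Q ⇒ Q = 17.4, P = 153 − 2·17.4 = 118.2.
Competitive equilibrium sets price equal to marginal cost: 153 − 2Q = 66 + Q, so Q = 29 and P = 95.
Ratio Q_m/Q_c = 17.4/29 = 0.6.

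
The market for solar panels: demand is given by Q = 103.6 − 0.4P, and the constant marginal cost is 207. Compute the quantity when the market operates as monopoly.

Inverting demand: P = 259 − 2.5Q.
A monopolist chooses Q where MR = MC. MR = 259 − 5Q; setting this equal to 207 gives Q = 10.4 and P = 233.

Q = 10.4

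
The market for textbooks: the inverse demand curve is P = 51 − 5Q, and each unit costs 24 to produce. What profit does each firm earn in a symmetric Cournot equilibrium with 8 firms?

π_i = 1.8

With 8 symmetric Cournot firms, each firm's FOC gives 51 − 45q = 24, so q = 0.6, Q = 8·0.6 = 4.8, and P = 27.
Each firm's profit = (27 − 24)·0.6 = 1.8.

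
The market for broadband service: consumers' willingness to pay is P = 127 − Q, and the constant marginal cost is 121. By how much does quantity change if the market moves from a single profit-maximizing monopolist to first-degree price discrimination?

The monopolist equates marginal revenue to marginal cost: 127 − 2Q = 121, so Q = 3. From demand, P = 124.
With perfect price discrimination, output is the efficient level Q = 6 (where demand meets MC), but every buyer pays their willingness to pay: CS = 0 and PS = total surplus.
Change in quantity: 6 − 3 = 3.

Quantity rises by 3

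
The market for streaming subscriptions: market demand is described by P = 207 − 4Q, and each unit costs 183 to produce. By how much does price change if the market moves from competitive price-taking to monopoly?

P rises by 12

Under competition P = MC = 183, so Q = (207 − 183)/4 = 6.
A monopolist chooses Q where MR = MC. MR = 207 − 8Q; setting this equal to 183 gives Q = 3 and P = 195.
Change in price: 195 − 183 = 12.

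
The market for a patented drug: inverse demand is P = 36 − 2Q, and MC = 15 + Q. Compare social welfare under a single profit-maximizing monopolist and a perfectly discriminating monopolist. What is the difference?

TS rises by 11.76

Monopoly sets MR = MC: 36 − 4Q = 15 + Q ⇒ Q = 4.2, P = 36 − 2·4.2 = 27.6.
CS = ½·(36 − 27.6)·4.2 = 17.64; PS = (27.6·4.2 − 15·4.2 − ½·1·4.2²) = 44.1; TS = 61.74.
A perfectly discriminating monopolist sells every unit with P(Q) ≥ MC(Q), so output equals the competitive quantity Q = 7. Each buyer pays their reservation price, so CS = 0 and the firm captures all surplus.
TS = 73.5 (equal to competitive TS).
Change in social welfare: 73.5 − 61.74 = 11.76.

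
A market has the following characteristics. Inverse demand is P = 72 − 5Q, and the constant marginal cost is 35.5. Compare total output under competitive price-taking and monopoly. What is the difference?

Total output falls by 3.65

Under competition P = MC = 35.5, so Q = (72 − 35.5)/5 = 7.3.
A monopolist chooses Q where MR = MC. MR = 72 − 10Q; setting this equal to 35.5 gives Q = 3.65 and P = 53.75.
Change in total output: 3.65 − 7.3 = −3.65.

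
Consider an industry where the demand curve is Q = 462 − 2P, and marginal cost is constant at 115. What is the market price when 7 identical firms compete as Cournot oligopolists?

P = 129.5

Inverting demand: P = 231 − 0.5Q.
Cournot with 7 identical firms: the symmetric best-response condition is 231 − 4q = 115. Each firm produces q = 29, total output Q = 203, price P = 129.5.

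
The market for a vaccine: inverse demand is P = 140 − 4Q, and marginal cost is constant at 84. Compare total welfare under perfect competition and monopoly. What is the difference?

TS falls by 98

Under competition P = MC = 84, so Q = (140 − 84)/4 = 14.
CS = ½·(140 − 84)·14 = 392; PS = (84 − 84)·14 = 0; TS = 392.
Monopoly sets MR = MC: 140 − 8Q = 84 ⇒ Q = 7, P = 140 − 4·7 = 112.
CS = ½·(140 − 112)·7 = 98; PS = (112 − 84)·7 = 196; TS = 294.
Change in total welfare: 294 − 392 = −98.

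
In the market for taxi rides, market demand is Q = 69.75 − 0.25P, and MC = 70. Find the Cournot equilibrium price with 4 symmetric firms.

Inverting demand: P = 279 − 4Q.
In a 4-firm Cournot equilibrium, symmetry and the first-order condition give q = (279 − 70)/(20) = 10.45. So Q = 41.8 and P = 111.8.

P = 111.8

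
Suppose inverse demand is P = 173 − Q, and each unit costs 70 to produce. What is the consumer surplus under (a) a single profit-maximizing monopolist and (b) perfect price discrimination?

Monopoly sets MR = MC: 173 − 2Q = 70 ⇒ Q = 51.5, P = 173 − 51.5 = 121.5.
CS = ½·(173 − 121.5)·51.5 = 1326.125.
Under first-degree price discrimination the firm charges each unit its demand price and produces up to where P = MC, i.e. Q = 103. Consumer surplus is zero; producer surplus equals total surplus.
CS = 0.

Monopoly: CS = 1326.125; Perfect PD: CS = 0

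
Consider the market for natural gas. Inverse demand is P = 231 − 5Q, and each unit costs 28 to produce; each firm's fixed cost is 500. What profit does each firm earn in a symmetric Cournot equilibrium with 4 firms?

In a 4-firm Cournot equilibrium, symmetry and the first-order condition give q = (231 − 28)/(25) = 8.12. So Q = 32.48 and P = 68.6.
Each firm's profit = (68.6 − 28)·8.12 − 500 = −170.328.

π_i = −170.328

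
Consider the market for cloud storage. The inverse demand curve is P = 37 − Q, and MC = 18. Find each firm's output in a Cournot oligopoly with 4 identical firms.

Cournot with 4 identical firms: the symmetric best-response condition is 37 − 5q = 18. Each firm produces q = 3.8, total output Q = 15.2, price P = 21.8.

q_i = 3.8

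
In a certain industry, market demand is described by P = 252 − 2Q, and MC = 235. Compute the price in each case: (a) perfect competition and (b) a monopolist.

Competition: P = 235; Monopoly: P = 243.5

Under competition P = MC = 235, so Q = (252 − 235)/2 = 8.5.
Monopoly sets MR = MC: 252 − 4Q = 235 ⇒ Q = 4.25, P = 252 − 2·4.25 = 243.5.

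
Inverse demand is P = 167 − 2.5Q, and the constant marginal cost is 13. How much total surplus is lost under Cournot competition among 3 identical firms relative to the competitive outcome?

Competitive firms price at marginal cost: P = 13, giving Q = 61.6.
Cournot with 3 identical firms: the symmetric best-response condition is 167 − 10q = 13. Each firm produces q = 15.4, total output Q = 46.2, price P = 51.5.
DWL is the triangle between Q = 46.2 and Q = 61.6: ½·(61.6 − 46.2)·(51.5 − 13) = 296.45.

DWL = 296.45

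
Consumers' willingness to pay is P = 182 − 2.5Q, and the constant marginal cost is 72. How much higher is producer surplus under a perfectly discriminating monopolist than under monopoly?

A monopolist chooses Q where MR = MC. MR = 182 − 5Q; setting this equal to 72 gives Q = 22 and P = 127.
PS = (127 − 72)·22 = 1210.
A perfectly discriminating monopolist sells every unit with P(Q) ≥ MC(Q), so output equals the competitive quantity Q = 44. Each buyer pays their reservation price, so CS = 0 and the firm captures all surplus.
PS = ½·(182 − 72)·44 = 2420.
Change in producer surplus: 2420 − 1210 = 1210.

PS rises by 1210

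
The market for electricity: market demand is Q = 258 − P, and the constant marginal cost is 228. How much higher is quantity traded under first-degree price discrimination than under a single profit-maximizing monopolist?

Q rises by 15

Inverting demand: P = 258 − Q.
The monopolist equates marginal revenue to marginal cost: 258 − 2Q = 228, so Q = 15. From demand, P = 243.
Under first-degree price discrimination the firm charges each unit its demand price and produces up to where P = MC, i.e. Q = 30. Consumer surplus is zero; producer surplus equals total surplus.
Change in quantity traded: 30 − 15 = 15.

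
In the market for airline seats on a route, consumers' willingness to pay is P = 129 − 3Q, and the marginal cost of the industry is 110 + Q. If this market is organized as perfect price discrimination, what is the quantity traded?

Q = 4.75

A perfectly discriminating monopolist sells every unit with P(Q) ≥ MC(Q), so output equals the competitive quantity Q = 4.75. Each buyer pays their reservation price, so CS = 0 and the firm captures all surplus.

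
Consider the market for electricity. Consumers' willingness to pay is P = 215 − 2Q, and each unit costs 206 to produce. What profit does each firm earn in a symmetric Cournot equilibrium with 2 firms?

With 2 symmetric Cournot firms, each firm's FOC gives 215 − 6q = 206, so q = 1.5, Q = 2·1.5 = 3, and P = 209.
Each firm's profit = (209 − 206)·1.5 = 4.5.

π_i = 4.5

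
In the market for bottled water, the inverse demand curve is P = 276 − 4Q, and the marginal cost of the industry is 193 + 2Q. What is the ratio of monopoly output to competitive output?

Q_m/Q_c = 0.6

The monopolist equates marginal revenue to marginal cost: 276 − 8Q = 193 + 2Q, so Q = 8.3. From demand, P = 242.8.
Under competition P = MC: 276 − 4Q = 193 + 2Q ⇒ Q = 83/6, P = 662/3.
Ratio Q_m/Q_c = 8.3/(83/6) = 0.6.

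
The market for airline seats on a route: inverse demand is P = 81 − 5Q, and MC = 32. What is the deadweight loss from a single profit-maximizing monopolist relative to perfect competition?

Perfect competition: P = MC = 32, so 81 − 5Q = 32 and Q = 9.8.
A monopolist chooses Q where MR = MC. MR = 81 − 10Q; setting this equal to 32 gives Q = 4.9 and P = 56.5.
DWL is the triangle between Q = 4.9 and Q = 9.8: ½·(9.8 − 4.9)·(56.5 − 32) = 60.025.

DWL = 60.025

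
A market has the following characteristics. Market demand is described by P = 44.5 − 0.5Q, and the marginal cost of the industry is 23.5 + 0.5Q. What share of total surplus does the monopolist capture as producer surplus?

A monopolist chooses Q where MR = MC. MR = 44.5 − Q; setting this equal to 23.5 + 0.5Q gives Q = 14 and P = 37.5.
CS = ½·(44.5 − 37.5)·14 = 49.
PS = P·Q − VC(Q) = 37.5·14 − (23.5·14 + ½·0.5·14²) = 147.
Share captured = PS/TS = 147/196 = 0.75.

PS/TS = 0.75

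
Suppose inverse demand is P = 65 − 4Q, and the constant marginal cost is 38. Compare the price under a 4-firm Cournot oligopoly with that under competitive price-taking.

In a 4-firm Cournot equilibrium, symmetry and the first-order condition give q = (65 − 38)/(20) = 1.35. So Q = 5.4 and P = 43.4.
Competitive firms price at marginal cost: P = 38, giving Q = 6.75.

Cournot: P = 43.4; Competition: P = 38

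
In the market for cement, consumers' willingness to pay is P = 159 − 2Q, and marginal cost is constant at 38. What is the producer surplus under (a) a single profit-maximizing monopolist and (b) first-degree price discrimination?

Monopoly sets MR = MC: 159 − 4Q = 38 ⇒ Q = 30.25, P = 159 − 2·30.25 = 98.5.
PS = (98.5 − 38)·30.25 = 1830.125.
With perfect price discrimination, output is the efficient level Q = 60.5 (where demand meets MC), but every buyer pays their willingness to pay: CS = 0 and PS = total surplus.
PS = ½·(159 − 38)·60.5 = 3660.25.

Monopoly: PS = 1830.125; Perfect PD: PS = 3660.25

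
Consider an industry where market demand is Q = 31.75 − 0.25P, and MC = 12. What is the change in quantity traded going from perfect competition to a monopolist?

Inverting demand: P = 127 − 4Q.
Perfect competition: P = MC = 12, so 127 − 4Q = 12 and Q = 28.75.
The monopolist equates marginal revenue to marginal cost: 127 − 8Q = 12, so Q = 14.375. From demand, P = 69.5.
Change in quantity traded: 14.375 − 28.75 = −14.375.

Quantity traded falls by 14.375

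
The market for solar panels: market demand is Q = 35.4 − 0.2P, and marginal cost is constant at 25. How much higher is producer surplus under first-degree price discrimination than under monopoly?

Producer surplus rises by 1155.2

Inverting demand: P = 177 − 5Q.
A monopolist chooses Q where MR = MC. MR = 177 − 10Q; setting this equal to 25 gives Q = 15.2 and P = 101.
PS = (101 − 25)·15.2 = 1155.2.
With perfect price discrimination, output is the efficient level Q = 30.4 (where demand meets MC), but every buyer pays their willingness to pay: CS = 0 and PS = total surplus.
PS = ½·(177 − 25)·30.4 = 2310.4.
Change in producer surplus: 2310.4 − 1155.2 = 1155.2.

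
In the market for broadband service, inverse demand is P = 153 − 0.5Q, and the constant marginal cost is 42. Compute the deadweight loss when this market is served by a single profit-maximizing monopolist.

Perfect competition: P = MC = 42, so 153 − 0.5Q = 42 and Q = 222.
A monopolist chooses Q where MR = MC. MR = 153 − Q; setting this equal to 42 gives Q = 111 and P = 97.5.
DWL is the triangle between Q = 111 and Q = 222: ½·(222 − 111)·(97.5 − 42) = 3080.25.

DWL = 3080.25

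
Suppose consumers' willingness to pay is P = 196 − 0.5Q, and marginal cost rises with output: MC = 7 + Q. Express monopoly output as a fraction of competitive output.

Q_m/Q_c = 0.75

Monopoly sets MR = MC: 196 − Q = 7 + Q ⇒ Q = 94.5, P = 196 − 0.5·94.5 = 148.75.
Under competition P = MC: 196 − 0.5Q = 7 + Q ⇒ Q = 126, P = 133.
Ratio Q_m/Q_c = 94.5/126 = 0.75.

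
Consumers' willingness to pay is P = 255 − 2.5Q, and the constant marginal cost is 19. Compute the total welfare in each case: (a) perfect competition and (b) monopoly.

Under competition P = MC = 19, so Q = (255 − 19)/2.5 = 94.4.
CS = ½·(255 − 19)·94.4 = 11139.2; PS = (19 − 19)·94.4 = 0; TS = 11139.2.
The monopolist equates marginal revenue to marginal cost: 255 − 5Q = 19, so Q = 47.2. From demand, P = 137.
CS = ½·(255 − 137)·47.2 = 2784.8; PS = (137 − 19)·47.2 = 5569.6; TS = 8354.4.

Competition: TS = 11139.2; Monopoly: TS = 8354.4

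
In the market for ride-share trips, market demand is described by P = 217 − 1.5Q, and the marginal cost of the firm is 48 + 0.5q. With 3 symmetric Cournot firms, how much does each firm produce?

q_i = 26

In a 3-firm Cournot equilibrium, symmetry and the first-order condition give q = (217 − 48)/(6.5) = 26. So Q = 78 and P = 100.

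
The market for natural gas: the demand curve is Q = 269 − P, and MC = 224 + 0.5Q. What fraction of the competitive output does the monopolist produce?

Q_m/Q_c = 0.6

Inverting demand: P = 269 − Q.
Monopoly sets MR = MC: 269 − 2Q = 224 + 0.5Q ⇒ Q = 18, P = 269 − 18 = 251.
Competitive equilibrium sets price equal to marginal cost: 269 − Q = 224 + 0.5Q, so Q = 30 and P = 239.
Ratio Q_m/Q_c = 18/30 = 0.6.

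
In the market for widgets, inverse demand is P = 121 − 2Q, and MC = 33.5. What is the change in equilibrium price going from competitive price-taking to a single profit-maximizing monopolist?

Under competition P = MC = 33.5, so Q = (121 − 33.5)/2 = 43.75.
Monopoly sets MR = MC: 121 − 4Q = 33.5 ⇒ Q = 21.875, P = 121 − 2·21.875 = 77.25.
Change in equilibrium price: 77.25 − 33.5 = 43.75.

P rises by 43.75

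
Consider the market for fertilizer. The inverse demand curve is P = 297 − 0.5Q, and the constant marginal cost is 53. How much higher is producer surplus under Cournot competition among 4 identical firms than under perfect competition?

Producer surplus rises by 19051.52

Competitive firms price at marginal cost: P = 53, giving Q = 488.
PS = (53 − 53)·488 = 0.
Cournot with 4 identical firms: the symmetric best-response condition is 297 − 2.5q = 53. Each firm produces q = 97.6, total output Q = 390.4, price P = 101.8.
PS = (101.8 − 53)·390.4 = 19051.52.
Change in producer surplus: 19051.52 − 0 = 19051.52.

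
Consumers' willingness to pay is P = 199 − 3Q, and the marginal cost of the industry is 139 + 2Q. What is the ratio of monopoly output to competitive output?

Q_m/Q_c = 0.625

A monopolist chooses Q where MR = MC. MR = 199 − 6Q; setting this equal to 139 + 2Q gives Q = 7.5 and P = 176.5.
Competitive equilibrium sets price equal to marginal cost: 199 − 3Q = 139 + 2Q, so Q = 12 and P = 163.
Ratio Q_m/Q_c = 7.5/12 = 0.625.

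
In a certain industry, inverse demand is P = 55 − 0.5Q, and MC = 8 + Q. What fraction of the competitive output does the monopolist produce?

Q_m/Q_c = 0.75

The monopolist equates marginal revenue to marginal cost: 55 − Q = 8 + Q, so Q = 23.5. From demand, P = 43.25.
Under competition P = MC: 55 − 0.5Q = 8 + Q ⇒ Q = 94/3, P = 118/3.
Ratio Q_m/Q_c = 23.5/(94/3) = 0.75.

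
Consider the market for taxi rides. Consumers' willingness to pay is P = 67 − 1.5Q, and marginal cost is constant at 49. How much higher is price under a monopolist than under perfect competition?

Price rises by 9

Perfect competition: P = MC = 49, so 67 − 1.5Q = 49 and Q = 12.
A monopolist chooses Q where MR = MC. MR = 67 − 3Q; setting this equal to 49 gives Q = 6 and P = 58.
Change in price: 58 − 49 = 9.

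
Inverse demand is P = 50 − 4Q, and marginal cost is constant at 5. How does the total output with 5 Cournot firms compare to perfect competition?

Cournot: Q = 9.375; Competition: Q = 11.25

In a 5-firm Cournot equilibrium, symmetry and the first-order condition give q = (50 − 5)/(24) = 1.875. So Q = 9.375 and P = 12.5.
Under competition P = MC = 5, so Q = (50 − 5)/4 = 11.25.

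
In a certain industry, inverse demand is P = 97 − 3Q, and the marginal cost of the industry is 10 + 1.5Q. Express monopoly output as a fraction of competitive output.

The monopolist equates marginal revenue to marginal cost: 97 − 6Q = 10 + 1.5Q, so Q = 11.6. From demand, P = 62.2.
Under competition P = MC: 97 − 3Q = 10 + 1.5Q ⇒ Q = 58/3, P = 39.
Ratio Q_m/Q_c = 11.6/(58/3) = 0.6.

Q_m/Q_c = 0.6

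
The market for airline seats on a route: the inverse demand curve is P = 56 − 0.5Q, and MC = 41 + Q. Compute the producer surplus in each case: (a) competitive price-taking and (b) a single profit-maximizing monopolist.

Under competition P = MC: 56 − 0.5Q = 41 + Q ⇒ Q = 10, P = 51.
PS = P·Q − VC(Q) = 51·10 − (41·10 + ½·1·10²) = 50.
The monopolist equates marginal revenue to marginal cost: 56 − Q = 41 + Q, so Q = 7.5. From demand, P = 52.25.
PS = P·Q − VC(Q) = 52.25·7.5 − (41·7.5 + ½·1·7.5²) = 56.25.

Competition: PS = 50; Monopoly: PS = 56.25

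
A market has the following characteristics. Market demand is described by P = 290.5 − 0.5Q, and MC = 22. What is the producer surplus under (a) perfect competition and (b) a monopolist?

Competition: PS = 0; Monopoly: PS = 36046.125

Competitive firms price at marginal cost: P = 22, giving Q = 537.
PS = (22 − 22)·537 = 0.
The monopolist equates marginal revenue to marginal cost: 290.5 − Q = 22, so Q = 268.5. From demand, P = 156.25.
PS = (156.25 − 22)·268.5 = 36046.125.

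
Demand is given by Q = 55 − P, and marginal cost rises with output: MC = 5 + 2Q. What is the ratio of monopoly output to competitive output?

Q_m/Q_c = 0.75

Inverting demand: P = 55 − Q.
Monopoly sets MR = MC: 55 − 2Q = 5 + 2Q ⇒ Q = 12.5, P = 55 − 12.5 = 42.5.
Competitive equilibrium sets price equal to marginal cost: 55 − Q = 5 + 2Q, so Q = 50/3 and P = 115/3.
Ratio Q_m/Q_c = 12.5/(50/3) = 0.75.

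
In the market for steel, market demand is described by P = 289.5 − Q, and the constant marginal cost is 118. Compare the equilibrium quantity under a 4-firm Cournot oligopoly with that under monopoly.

Cournot: Q = 137.2; Monopoly: Q = 85.75

In a 4-firm Cournot equilibrium, symmetry and the first-order condition give q = (289.5 − 118)/(5) = 34.3. So Q = 137.2 and P = 152.3.
The monopolist equates marginal revenue to marginal cost: 289.5 − 2Q = 118, so Q = 85.75. From demand, P = 203.75.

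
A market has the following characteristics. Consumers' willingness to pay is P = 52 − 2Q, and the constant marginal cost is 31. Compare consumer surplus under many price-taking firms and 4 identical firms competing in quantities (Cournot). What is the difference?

Consumer surplus falls by 39.69

Perfect competition: P = MC = 31, so 52 − 2Q = 31 and Q = 10.5.
CS = ½·(52 − 31)·10.5 = 110.25.
Cournot with 4 identical firms: the symmetric best-response condition is 52 − 10q = 31. Each firm produces q = 2.1, total output Q = 8.4, price P = 35.2.
CS = ½·(52 − 35.2)·8.4 = 70.56.
Change in consumer surplus: 70.56 − 110.25 = −39.69.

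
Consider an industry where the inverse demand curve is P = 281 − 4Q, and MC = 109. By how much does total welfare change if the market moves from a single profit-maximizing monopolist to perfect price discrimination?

The monopolist equates marginal revenue to marginal cost: 281 − 8Q = 109, so Q = 21.5. From demand, P = 195.
CS = ½·(281 − 195)·21.5 = 924.5; PS = (195 − 109)·21.5 = 1849; TS = 2773.5.
With perfect price discrimination, output is the efficient level Q = 43 (where demand meets MC), but every buyer pays their willingness to pay: CS = 0 and PS = total surplus.
TS = 3698 (equal to competitive TS).
Change in total welfare: 3698 − 2773.5 = 924.5.

TS rises by 924.5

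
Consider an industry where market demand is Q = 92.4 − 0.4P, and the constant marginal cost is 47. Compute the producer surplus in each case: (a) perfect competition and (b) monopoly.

Competition: PS = 0; Monopoly: PS = 3385.6

Inverting demand: P = 231 − 2.5Q.
Perfect competition: P = MC = 47, so 231 − 2.5Q = 47 and Q = 73.6.
PS = (47 − 47)·73.6 = 0.
Monopoly sets MR = MC: 231 − 5Q = 47 ⇒ Q = 36.8, P = 231 − 2.5·36.8 = 139.
PS = (139 − 47)·36.8 = 3385.6.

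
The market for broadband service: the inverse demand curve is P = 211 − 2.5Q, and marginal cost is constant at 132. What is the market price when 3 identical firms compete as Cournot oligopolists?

With 3 symmetric Cournot firms, each firm's FOC gives 211 − 10q = 132, so q = 7.9, Q = 3·7.9 = 23.7, and P = 151.75.

P = 151.75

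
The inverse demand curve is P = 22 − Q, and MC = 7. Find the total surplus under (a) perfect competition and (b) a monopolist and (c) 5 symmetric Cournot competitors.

Under competition P = MC = 7, so Q = (22 − 7)/1 = 15.
CS = ½·(22 − 7)·15 = 112.5; PS = (7 − 7)·15 = 0; TS = 112.5.
The monopolist equates marginal revenue to marginal cost: 22 − 2Q = 7, so Q = 7.5. From demand, P = 14.5.
CS = ½·(22 − 14.5)·7.5 = 28.125; PS = (14.5 − 7)·7.5 = 56.25; TS = 84.375.
In a 5-firm Cournot equilibrium, symmetry and the first-order condition give q = (22 − 7)/(6) = 2.5. So Q = 12.5 and P = 9.5.
CS = ½·(22 − 9.5)·12.5 = 78.125; PS = (9.5 − 7)·12.5 = 31.25; TS = 109.375.

Competition: TS = 112.5; Monopoly: TS = 84.375; Cournot: TS = 109.375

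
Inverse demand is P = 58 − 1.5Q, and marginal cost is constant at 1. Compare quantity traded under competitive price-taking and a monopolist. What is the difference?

Under competition P = MC = 1, so Q = (58 − 1)/1.5 = 38.
The monopolist equates marginal revenue to marginal cost: 58 − 3Q = 1, so Q = 19. From demand, P = 29.5.
Change in quantity traded: 19 − 38 = −19.

Quantity traded falls by 19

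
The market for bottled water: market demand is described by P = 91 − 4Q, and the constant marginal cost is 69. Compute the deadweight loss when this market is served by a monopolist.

Competitive firms price at marginal cost: P = 69, giving Q = 5.5.
The monopolist equates marginal revenue to marginal cost: 91 − 8Q = 69, so Q = 2.75. From demand, P = 80.
DWL is the triangle between Q = 2.75 and Q = 5.5: ½·(5.5 − 2.75)·(80 − 69) = 15.125.

DWL = 15.125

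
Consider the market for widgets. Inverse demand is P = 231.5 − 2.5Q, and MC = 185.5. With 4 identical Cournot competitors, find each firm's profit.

With 4 symmetric Cournot firms, each firm's FOC gives 231.5 − 12.5q = 185.5, so q = 3.68, Q = 4·3.68 = 14.72, and P = 194.7.
Each firm's profit = (194.7 − 185.5)·3.68 = 33.856.

π_i = 33.856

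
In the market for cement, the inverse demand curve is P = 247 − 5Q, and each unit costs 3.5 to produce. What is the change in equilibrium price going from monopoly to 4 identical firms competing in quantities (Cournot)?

Monopoly sets MR = MC: 247 − 10Q = 3.5 ⇒ Q = 24.35, P = 247 − 5·24.35 = 125.25.
Cournot with 4 identical firms: the symmetric best-response condition is 247 − 25q = 3.5. Each firm produces q = 9.74, total output Q = 38.96, price P = 52.2.
Change in equilibrium price: 52.2 − 125.25 = −73.05.

P falls by 73.05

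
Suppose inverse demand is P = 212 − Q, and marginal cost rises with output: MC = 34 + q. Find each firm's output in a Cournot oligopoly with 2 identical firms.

q_i = 44.5

In a 2-firm Cournot equilibrium, symmetry and the first-order condition give q = (212 − 34)/(4) = 44.5. So Q = 89 and P = 123.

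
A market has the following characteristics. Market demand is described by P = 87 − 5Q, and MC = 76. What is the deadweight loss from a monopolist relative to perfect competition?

DWL = 3.025

Perfect competition: P = MC = 76, so 87 − 5Q = 76 and Q = 2.2.
The monopolist equates marginal revenue to marginal cost: 87 − 10Q = 76, so Q = 1.1. From demand, P = 81.5.
DWL is the triangle between Q = 1.1 and Q = 2.2: ½·(2.2 − 1.1)·(81.5 − 76) = 3.025.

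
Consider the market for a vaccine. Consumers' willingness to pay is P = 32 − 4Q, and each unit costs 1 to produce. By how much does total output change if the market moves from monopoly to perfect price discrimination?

Monopoly sets MR = MC: 32 − 8Q = 1 ⇒ Q = 3.875, P = 32 − 4·3.875 = 16.5.
A perfectly discriminating monopolist sells every unit with P(Q) ≥ MC(Q), so output equals the competitive quantity Q = 7.75. Each buyer pays their reservation price, so CS = 0 and the firm captures all surplus.
Change in total output: 7.75 − 3.875 = 3.875.

Q rises by 3.875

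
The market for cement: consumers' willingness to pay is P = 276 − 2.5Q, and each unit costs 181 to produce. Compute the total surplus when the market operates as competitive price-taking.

Under competition P = MC = 181, so Q = (276 − 181)/2.5 = 38.
CS = ½·(276 − 181)·38 = 1805; PS = (181 − 181)·38 = 0; TS = 1805.

TS = 1805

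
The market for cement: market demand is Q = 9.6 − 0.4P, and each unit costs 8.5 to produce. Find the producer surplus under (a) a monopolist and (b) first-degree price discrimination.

Monopoly: PS = 24.025; Perfect PD: PS = 48.05

Inverting demand: P = 24 − 2.5Q.
Monopoly sets MR = MC: 24 − 5Q = 8.5 ⇒ Q = 3.1, P = 24 − 2.5·3.1 = 16.25.
PS = (16.25 − 8.5)·3.1 = 24.025.
A perfectly discriminating monopolist sells every unit with P(Q) ≥ MC(Q), so output equals the competitive quantity Q = 6.2. Each buyer pays their reservation price, so CS = 0 and the firm captures all surplus.
PS = ½·(24 − 8.5)·6.2 = 48.05.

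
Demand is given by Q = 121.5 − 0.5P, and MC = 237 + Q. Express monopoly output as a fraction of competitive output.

Q_m/Q_c = 0.6

Inverting demand: P = 243 − 2Q.
Monopoly sets MR = MC: 243 − 4Q = 237 + Q ⇒ Q = 1.2, P = 243 − 2·1.2 = 240.6.
Competitive equilibrium sets price equal to marginal cost: 243 − 2Q = 237 + Q, so Q = 2 and P = 239.
Ratio Q_m/Q_c = 1.2/2 = 0.6.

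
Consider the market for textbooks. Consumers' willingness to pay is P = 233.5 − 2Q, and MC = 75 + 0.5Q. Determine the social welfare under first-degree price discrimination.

With perfect price discrimination, output is the efficient level Q = 63.4 (where demand meets MC), but every buyer pays their willingness to pay: CS = 0 and PS = total surplus.
TS = 5024.45 (equal to competitive TS).

TS = 5024.45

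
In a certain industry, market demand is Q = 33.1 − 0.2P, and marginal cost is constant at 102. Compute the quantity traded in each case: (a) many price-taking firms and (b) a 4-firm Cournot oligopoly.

Competition: Q = 12.7; Cournot: Q = 10.16

Inverting demand: P = 165.5 − 5Q.
Under competition P = MC = 102, so Q = (165.5 − 102)/5 = 12.7.
In a 4-firm Cournot equilibrium, symmetry and the first-order condition give q = (165.5 − 102)/(25) = 2.54. So Q = 10.16 and P = 114.7.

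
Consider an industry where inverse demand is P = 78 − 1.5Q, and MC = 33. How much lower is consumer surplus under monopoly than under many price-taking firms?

Under competition P = MC = 33, so Q = (78 − 33)/1.5 = 30.
CS = ½·(78 − 33)·30 = 675.
Monopoly sets MR = MC: 78 − 3Q = 33 ⇒ Q = 15, P = 78 − 1.5·15 = 55.5.
CS = ½·(78 − 55.5)·15 = 168.75.
Change in consumer surplus: 168.75 − 675 = −506.25.

Consumer surplus falls by 506.25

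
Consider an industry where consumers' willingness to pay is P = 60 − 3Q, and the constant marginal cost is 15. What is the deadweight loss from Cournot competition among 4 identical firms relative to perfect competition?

Under competition P = MC = 15, so Q = (60 − 15)/3 = 15.
With 4 symmetric Cournot firms, each firm's FOC gives 60 − 15q = 15, so q = 3, Q = 4·3 = 12, and P = 24.
DWL is the triangle between Q = 12 and Q = 15: ½·(15 − 12)·(24 − 15) = 13.5.

DWL = 13.5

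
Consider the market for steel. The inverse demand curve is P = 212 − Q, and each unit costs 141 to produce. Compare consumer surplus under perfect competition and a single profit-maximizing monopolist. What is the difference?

Consumer surplus falls by 1890.375

Perfect competition: P = MC = 141, so 212 − Q = 141 and Q = 71.
CS = ½·(212 − 141)·71 = 2520.5.
A monopolist chooses Q where MR = MC. MR = 212 − 2Q; setting this equal to 141 gives Q = 35.5 and P = 176.5.
CS = ½·(212 − 176.5)·35.5 = 630.125.
Change in consumer surplus: 630.125 − 2520.5 = −1890.375.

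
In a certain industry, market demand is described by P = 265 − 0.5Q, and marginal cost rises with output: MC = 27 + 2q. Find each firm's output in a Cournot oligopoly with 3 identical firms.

Cournot with 3 identical firms: the symmetric best-response condition is 265 − 2q = 27 + 2q. Each firm produces q = 59.5, total output Q = 178.5, price P = 175.75.

q_i = 59.5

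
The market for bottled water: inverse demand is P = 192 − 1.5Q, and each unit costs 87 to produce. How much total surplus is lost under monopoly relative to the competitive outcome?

DWL = 918.75

Under competition P = MC = 87, so Q = (192 − 87)/1.5 = 70.
A monopolist chooses Q where MR = MC. MR = 192 − 3Q; setting this equal to 87 gives Q = 35 and P = 139.5.
DWL is the triangle between Q = 35 and Q = 70: ½·(70 − 35)·(139.5 − 87) = 918.75.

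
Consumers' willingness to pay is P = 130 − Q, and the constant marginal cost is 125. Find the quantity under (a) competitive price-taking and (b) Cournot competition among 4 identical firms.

Competition: Q = 5; Cournot: Q = 4

Competitive firms price at marginal cost: P = 125, giving Q = 5.
With 4 symmetric Cournot firms, each firm's FOC gives 130 − 5q = 125, so q = 1, Q = 4·1 = 4, and P = 126.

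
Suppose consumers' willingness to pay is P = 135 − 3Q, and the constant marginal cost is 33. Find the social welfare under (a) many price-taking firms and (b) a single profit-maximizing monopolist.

Competition: TS = 1734; Monopoly: TS = 1300.5

Perfect competition: P = MC = 33, so 135 − 3Q = 33 and Q = 34.
CS = ½·(135 − 33)·34 = 1734; PS = (33 − 33)·34 = 0; TS = 1734.
Monopoly sets MR = MC: 135 − 6Q = 33 ⇒ Q = 17, P = 135 − 3·17 = 84.
CS = ½·(135 − 84)·17 = 433.5; PS = (84 − 33)·17 = 867; TS = 1300.5.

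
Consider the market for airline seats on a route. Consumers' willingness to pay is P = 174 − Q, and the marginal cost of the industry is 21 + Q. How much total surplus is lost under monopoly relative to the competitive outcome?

DWL = 650.25

Under competition P = MC: 174 − Q = 21 + Q ⇒ Q = 76.5, P = 97.5.
A monopolist chooses Q where MR = MC. MR = 174 − 2Q; setting this equal to 21 + Q gives Q = 51 and P = 123.
CS = ½·(174 − 97.5)·76.5 = 2926.125; PS = (97.5·76.5 − 21·76.5 − ½·1·76.5²) = 2926.125; TS = 5852.25.
CS = ½·(174 − 123)·51 = 1300.5; PS = (123·51 − 21·51 − ½·1·51²) = 3901.5; TS = 5202.
DWL = 5852.25 − 5202 = 650.25.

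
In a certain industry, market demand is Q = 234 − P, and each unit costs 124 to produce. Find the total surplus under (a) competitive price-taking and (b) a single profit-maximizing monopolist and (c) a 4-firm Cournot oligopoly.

Competition: TS = 6050; Monopoly: TS = 4537.5; Cournot: TS = 5808

Inverting demand: P = 234 − Q.
Under competition P = MC = 124, so Q = (234 − 124)/1 = 110.
CS = ½·(234 − 124)·110 = 6050; PS = (124 − 124)·110 = 0; TS = 6050.
Monopoly sets MR = MC: 234 − 2Q = 124 ⇒ Q = 55, P = 234 − 55 = 179.
CS = ½·(234 − 179)·55 = 1512.5; PS = (179 − 124)·55 = 3025; TS = 4537.5.
Cournot with 4 identical firms: the symmetric best-response condition is 234 − 5q = 124. Each firm produces q = 22, total output Q = 88, price P = 146.
CS = ½·(234 − 146)·88 = 3872; PS = (146 − 124)·88 = 1936; TS = 5808.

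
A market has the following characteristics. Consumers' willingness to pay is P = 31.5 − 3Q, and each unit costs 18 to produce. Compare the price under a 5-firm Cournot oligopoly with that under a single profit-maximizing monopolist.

Cournot: P = 20.25; Monopoly: P = 24.75

Cournot with 5 identical firms: the symmetric best-response condition is 31.5 − 18q = 18. Each firm produces q = 0.75, total output Q = 3.75, price P = 20.25.
Monopoly sets MR = MC: 31.5 − 6Q = 18 ⇒ Q = 2.25, P = 31.5 − 3·2.25 = 24.75.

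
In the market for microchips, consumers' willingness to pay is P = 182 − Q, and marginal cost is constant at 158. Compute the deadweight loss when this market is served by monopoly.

DWL = 72

Under competition P = MC = 158, so Q = (182 − 158)/1 = 24.
Monopoly sets MR = MC: 182 − 2Q = 158 ⇒ Q = 12, P = 182 − 12 = 170.
DWL is the triangle between Q = 12 and Q = 24: ½·(24 − 12)·(170 − 158) = 72.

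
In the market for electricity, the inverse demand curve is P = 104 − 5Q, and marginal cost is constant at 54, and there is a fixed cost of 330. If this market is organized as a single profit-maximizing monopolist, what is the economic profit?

Profit = −205

Monopoly sets MR = MC: 104 − 10Q = 54 ⇒ Q = 5, P = 104 − 5·5 = 79.
Profit = (79 − 54)·5 − 330 = −205.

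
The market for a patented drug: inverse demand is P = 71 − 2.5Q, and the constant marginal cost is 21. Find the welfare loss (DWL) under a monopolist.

Under competition P = MC = 21, so Q = (71 − 21)/2.5 = 20.
A monopolist chooses Q where MR = MC. MR = 71 − 5Q; setting this equal to 21 gives Q = 10 and P = 46.
DWL is the triangle between Q = 10 and Q = 20: ½·(20 − 10)·(46 − 21) = 125.

DWL = 125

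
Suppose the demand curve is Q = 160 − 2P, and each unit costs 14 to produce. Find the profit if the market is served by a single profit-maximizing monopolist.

Profit = 2178

Inverting demand: P = 80 − 0.5Q.
Monopoly sets MR = MC: 80 − Q = 14 ⇒ Q = 66, P = 80 − 0.5·66 = 47.
Profit = (47 − 14)·66 = 2178.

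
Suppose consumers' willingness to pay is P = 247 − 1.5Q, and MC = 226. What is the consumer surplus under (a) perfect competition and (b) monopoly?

Competition: CS = 147; Monopoly: CS = 36.75

Competitive firms price at marginal cost: P = 226, giving Q = 14.
CS = ½·(247 − 226)·14 = 147.
A monopolist chooses Q where MR = MC. MR = 247 − 3Q; setting this equal to 226 gives Q = 7 and P = 236.5.
CS = ½·(247 − 236.5)·7 = 36.75.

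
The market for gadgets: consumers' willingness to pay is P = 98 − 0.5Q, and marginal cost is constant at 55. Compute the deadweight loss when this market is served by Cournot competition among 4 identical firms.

Competitive firms price at marginal cost: P = 55, giving Q = 86.
With 4 symmetric Cournot firms, each firm's FOC gives 98 − 2.5q = 55, so q = 17.2, Q = 4·17.2 = 68.8, and P = 63.6.
DWL is the triangle between Q = 68.8 and Q = 86: ½·(86 − 68.8)·(63.6 − 55) = 73.96.

DWL = 73.96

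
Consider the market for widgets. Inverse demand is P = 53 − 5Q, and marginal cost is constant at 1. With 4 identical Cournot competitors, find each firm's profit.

With 4 symmetric Cournot firms, each firm's FOC gives 53 − 25q = 1, so q = 2.08, Q = 4·2.08 = 8.32, and P = 11.4.
Each firm's profit = (11.4 − 1)·2.08 = 21.632.

π_i = 21.632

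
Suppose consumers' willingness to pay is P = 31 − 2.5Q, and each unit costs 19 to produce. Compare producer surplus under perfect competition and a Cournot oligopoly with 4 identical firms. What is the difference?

Under competition P = MC = 19, so Q = (31 − 19)/2.5 = 4.8.
PS = (19 − 19)·4.8 = 0.
With 4 symmetric Cournot firms, each firm's FOC gives 31 − 12.5q = 19, so q = 0.96, Q = 4·0.96 = 3.84, and P = 21.4.
PS = (21.4 − 19)·3.84 = 9.216.
Change in producer surplus: 9.216 − 0 = 9.216.

Producer surplus rises by 9.216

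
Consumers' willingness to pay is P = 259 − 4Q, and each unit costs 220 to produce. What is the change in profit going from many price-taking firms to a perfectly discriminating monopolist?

π rises by 190.125

Competitive firms price at marginal cost: P = 220, giving Q = 9.75.
Profit = (220 − 220)·9.75 = 0.
A perfectly discriminating monopolist sells every unit with P(Q) ≥ MC(Q), so output equals the competitive quantity Q = 9.75. Each buyer pays their reservation price, so CS = 0 and the firm captures all surplus.
PS equals the full surplus area, 190.125. Profit = 190.125 = 190.125.
Change in profit: 190.125 − 0 = 190.125.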